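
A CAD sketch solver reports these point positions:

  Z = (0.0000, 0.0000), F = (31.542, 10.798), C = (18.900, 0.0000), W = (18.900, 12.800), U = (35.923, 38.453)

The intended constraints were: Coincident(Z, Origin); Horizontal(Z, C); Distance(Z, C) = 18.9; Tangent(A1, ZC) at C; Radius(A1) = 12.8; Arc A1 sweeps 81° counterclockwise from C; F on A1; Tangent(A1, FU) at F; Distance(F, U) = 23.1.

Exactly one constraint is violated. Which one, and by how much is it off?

Distance(F, U) = 23.1 — off by 4.90.

Z = (0.00, 0.00) ✓; Z.y = 0.00, C.y = 0.00 ✓; |ZC| = 18.90 ✓; ∠(WC, CZ) = 90.00° ✓; |WC| = 12.80 ✓; bearing(W→F) − bearing(W→C) = 81.00° ✓; |WF| = 12.80 ✓; ∠(WF, FU) = 90.00° ✓; |FU| = 28.00 ✗.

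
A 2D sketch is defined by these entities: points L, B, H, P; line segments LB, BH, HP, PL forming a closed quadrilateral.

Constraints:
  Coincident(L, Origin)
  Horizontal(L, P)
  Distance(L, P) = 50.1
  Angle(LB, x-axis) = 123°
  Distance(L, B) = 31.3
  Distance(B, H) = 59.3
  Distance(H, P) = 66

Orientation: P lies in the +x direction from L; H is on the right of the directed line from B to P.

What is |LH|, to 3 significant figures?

33.1

L is at the origin; LP is horizontal with |LP| = 50.1 and P in +x, so P = (50.1, 0). LB runs at 123.0° with |LB| = 31.3, so B = (-17.0, 26.3). H is determined by |BH| = 59.3 and |HP| = 66.0 together: it lies at the intersection of circle(B, 59.3) and circle(P, 66.0). With |BP| = 72.1, the foot of the radical line on BP is 30.2 from B and the perpendicular offset is √(59.3² − 30.2²) = 51.0. Taking the right-of-BP solution: H = (-7.47, -32.3).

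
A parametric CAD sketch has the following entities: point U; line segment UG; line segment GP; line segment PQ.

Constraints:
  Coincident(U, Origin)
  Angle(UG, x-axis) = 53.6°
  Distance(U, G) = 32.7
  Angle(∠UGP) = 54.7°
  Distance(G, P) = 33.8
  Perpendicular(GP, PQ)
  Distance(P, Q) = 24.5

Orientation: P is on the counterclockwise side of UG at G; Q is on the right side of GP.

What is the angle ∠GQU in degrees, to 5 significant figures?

37.830°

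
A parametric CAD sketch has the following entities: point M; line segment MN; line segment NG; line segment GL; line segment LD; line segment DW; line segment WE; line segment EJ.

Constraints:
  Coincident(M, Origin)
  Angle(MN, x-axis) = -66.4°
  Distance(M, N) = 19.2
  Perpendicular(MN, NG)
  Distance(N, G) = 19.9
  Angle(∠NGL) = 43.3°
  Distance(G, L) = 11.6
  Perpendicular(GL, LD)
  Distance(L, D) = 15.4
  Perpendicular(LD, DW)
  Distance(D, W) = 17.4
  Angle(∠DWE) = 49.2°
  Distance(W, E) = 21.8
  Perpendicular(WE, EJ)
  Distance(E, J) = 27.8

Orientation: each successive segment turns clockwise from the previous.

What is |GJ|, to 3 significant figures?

34.1

M is at the origin; MN runs at -66.4° with length 19.2, so N = (7.69, -17.6). MN is perpendicular to NG, so NG runs at -156°; with |NG| = 19.9, G = (-10.5, -25.6). ∠NGL = 43.3° gives GL at 66.9° from the x-axis; with |GL| = 11.6, L = (-6.00, -14.9). The perpendicularity gives LD at right angles to GL, so LD runs at -23.1°; with |LD| = 15.4, D = (8.17, -20.9). LD is perpendicular to DW, so DW runs at -113°; with |DW| = 17.4, W = (1.34, -36.9). ∠DWE = 49.2° gives WE at 116° from the x-axis; with |WE| = 21.8, E = (-8.25, -17.4). WE ⟂ EJ, so EJ runs at 26.1°; with |EJ| = 27.8, J = (16.7, -5.13). Then |GJ| = |J − G| = 34.1.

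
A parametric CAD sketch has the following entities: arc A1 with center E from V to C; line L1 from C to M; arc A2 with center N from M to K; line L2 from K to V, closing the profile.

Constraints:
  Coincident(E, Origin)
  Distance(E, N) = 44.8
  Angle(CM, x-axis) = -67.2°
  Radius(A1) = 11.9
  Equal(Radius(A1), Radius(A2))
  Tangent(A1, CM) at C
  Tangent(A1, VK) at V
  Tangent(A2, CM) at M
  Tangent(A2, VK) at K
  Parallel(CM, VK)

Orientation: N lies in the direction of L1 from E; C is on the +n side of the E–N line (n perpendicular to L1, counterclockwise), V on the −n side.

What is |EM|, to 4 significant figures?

46.35

The slot axis is L1's direction at -67.2°, so u = (cos -67.2°, sin -67.2°) = (0.3875, -0.9219) and n = (−sin -67.2°, cos -67.2°) = (0.9219, 0.3875). E is at the origin and N lies 44.8 along u from E, so N = 44.8·u = (17.36, -41.30). Tangency of A1 to both parallel lines with radius 11.9 puts C and V at E ± 11.9·n: C = (10.97, 4.611), V = (-10.97, -4.611). Equal radii place M and K the same way about N: M = N + 11.9·n = (28.33, -36.69), K = N − 11.9·n = (6.391, -45.91). Then |EM| = |M − E| = 46.35.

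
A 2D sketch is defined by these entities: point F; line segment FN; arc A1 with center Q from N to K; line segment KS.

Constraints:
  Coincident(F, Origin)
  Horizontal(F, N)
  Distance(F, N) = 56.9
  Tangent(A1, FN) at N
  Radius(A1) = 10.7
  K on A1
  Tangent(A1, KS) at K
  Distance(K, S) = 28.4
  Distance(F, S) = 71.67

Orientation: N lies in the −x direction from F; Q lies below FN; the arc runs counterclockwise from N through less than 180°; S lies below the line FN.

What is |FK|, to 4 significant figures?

68.54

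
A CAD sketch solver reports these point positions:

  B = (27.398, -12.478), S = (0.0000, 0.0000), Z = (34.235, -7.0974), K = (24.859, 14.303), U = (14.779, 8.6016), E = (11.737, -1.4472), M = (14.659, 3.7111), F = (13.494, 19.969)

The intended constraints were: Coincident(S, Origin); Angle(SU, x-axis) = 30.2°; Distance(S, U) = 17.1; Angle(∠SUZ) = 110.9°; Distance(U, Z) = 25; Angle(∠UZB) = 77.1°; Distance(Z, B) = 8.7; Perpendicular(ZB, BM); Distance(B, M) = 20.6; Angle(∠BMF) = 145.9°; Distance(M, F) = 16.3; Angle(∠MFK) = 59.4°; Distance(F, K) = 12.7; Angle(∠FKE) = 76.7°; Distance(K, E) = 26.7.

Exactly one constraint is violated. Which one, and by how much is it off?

Distance(K, E) = 26.7 — off by 6.20.

S = (0.00, 0.00) ✓; SU at 30.20° ✓; |SU| = 17.10 ✓; ∠SUZ = 110.9° ✓; |UZ| = 25.00 ✓; ∠UZB = 77.10° ✓; |ZB| = 8.700 ✓; ∠(ZB, BM) = 90.00° ✓; |BM| = 20.60 ✓; ∠BMF = 145.9° ✓; |MF| = 16.30 ✓; ∠MFK = 59.40° ✓; |FK| = 12.70 ✓; ∠FKE = 76.70° ✓; |KE| = 20.50 ✗.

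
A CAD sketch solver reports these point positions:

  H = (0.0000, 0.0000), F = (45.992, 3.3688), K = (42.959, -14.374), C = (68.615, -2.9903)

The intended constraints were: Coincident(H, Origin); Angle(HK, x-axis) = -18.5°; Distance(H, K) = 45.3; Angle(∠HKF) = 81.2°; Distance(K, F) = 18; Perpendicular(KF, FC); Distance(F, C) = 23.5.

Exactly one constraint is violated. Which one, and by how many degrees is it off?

Perpendicular(KF, FC) — off by 6.00°.

H = (0.00, 0.00) ✓; HK at -18.50° ✓; |HK| = 45.30 ✓; ∠HKF = 81.20° ✓; |KF| = 18.00 ✓; ∠(KF, FC) = 96.00° ✗; |FC| = 23.50 ✓.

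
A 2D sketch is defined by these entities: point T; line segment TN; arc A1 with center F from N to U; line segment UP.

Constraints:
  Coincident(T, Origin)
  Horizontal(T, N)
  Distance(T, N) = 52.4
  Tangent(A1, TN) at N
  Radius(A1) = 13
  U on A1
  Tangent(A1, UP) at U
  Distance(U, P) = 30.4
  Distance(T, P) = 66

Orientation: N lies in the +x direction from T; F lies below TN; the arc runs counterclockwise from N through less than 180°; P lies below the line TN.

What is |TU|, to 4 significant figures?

43.05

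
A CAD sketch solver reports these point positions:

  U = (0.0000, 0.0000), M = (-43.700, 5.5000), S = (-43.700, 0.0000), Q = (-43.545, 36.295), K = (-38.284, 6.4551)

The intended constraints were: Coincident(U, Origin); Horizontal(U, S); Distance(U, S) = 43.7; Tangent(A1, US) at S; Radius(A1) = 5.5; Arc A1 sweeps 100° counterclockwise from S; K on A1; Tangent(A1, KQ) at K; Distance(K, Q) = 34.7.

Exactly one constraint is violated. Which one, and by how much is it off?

Distance(K, Q) = 34.7 — off by 4.40.

U = (0.00, 0.00) ✓; U.y = 0.00, S.y = 0.00 ✓; |US| = 43.70 ✓; ∠(MS, SU) = 90.00° ✓; |MS| = 5.500 ✓; bearing(M→K) − bearing(M→S) = 100.0° ✓; |MK| = 5.500 ✓; ∠(MK, KQ) = 90.00° ✓; |KQ| = 30.30 ✗.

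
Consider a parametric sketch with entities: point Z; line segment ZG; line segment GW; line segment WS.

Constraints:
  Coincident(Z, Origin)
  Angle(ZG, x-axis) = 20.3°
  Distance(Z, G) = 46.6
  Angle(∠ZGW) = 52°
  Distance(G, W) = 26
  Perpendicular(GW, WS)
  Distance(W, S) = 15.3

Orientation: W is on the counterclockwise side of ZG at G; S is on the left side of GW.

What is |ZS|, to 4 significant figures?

21.59

Z is at the origin; ZG runs at 20.3° with length 46.6, so G = 46.6·(cos 20.3°, sin 20.3°) = (43.71, 16.17). ∠ZGW = 52.0°, so GW runs at 20.3° + (180° − 52.0°) = 148.3° from the x-axis; with |GW| = 26.0, W = G + 26.0·(cos 148.3°, sin 148.3°) = (21.58, 29.83). GW ⟂ WS; with |WS| = 15.3 on the left of GW, S = W + 15.3·(-0.5255, -0.8508) = (13.54, 16.81). Then |ZS| = |S − Z| = 21.59.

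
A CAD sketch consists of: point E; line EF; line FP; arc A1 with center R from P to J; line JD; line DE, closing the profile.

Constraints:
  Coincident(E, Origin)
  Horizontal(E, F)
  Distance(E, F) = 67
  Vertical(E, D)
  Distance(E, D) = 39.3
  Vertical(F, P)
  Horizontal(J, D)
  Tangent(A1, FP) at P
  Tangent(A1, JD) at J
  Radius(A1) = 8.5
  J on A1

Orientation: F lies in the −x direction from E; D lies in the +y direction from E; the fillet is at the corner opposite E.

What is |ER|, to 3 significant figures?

66.1

E is at the origin; E and F share the same y with |EF| = 67.0 and F on the −x side, so F = (-67.0, 0.00). ED is vertical with |ED| = 39.3 and D on the +y side, so D = (0.00, 39.3). The virtual corner opposite E is at (-67.0, 39.3). Since A1 is tangent to FP there, RP ⟂ FP and A1 meets JD tangentially, so RJ is at right angles to JD, with radius 8.5, so the center R sits 8.5 in from both sides at R = (-58.5, 30.8). Then |ER| = |R − E| = 66.1.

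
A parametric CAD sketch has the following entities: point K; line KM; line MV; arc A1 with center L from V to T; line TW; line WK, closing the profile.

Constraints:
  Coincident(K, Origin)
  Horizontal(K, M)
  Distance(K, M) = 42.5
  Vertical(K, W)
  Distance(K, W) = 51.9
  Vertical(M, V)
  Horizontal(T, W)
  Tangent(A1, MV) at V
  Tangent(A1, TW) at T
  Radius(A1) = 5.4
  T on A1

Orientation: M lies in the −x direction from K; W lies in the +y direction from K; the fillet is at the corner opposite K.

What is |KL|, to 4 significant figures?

59.49

K is at the origin; KM is horizontal with |KM| = 42.5 and M on the −x side, so M = (-42.50, 0.000). K and W share the same x with |KW| = 51.9 and W on the +y side, so W = (0.000, 51.90). The virtual corner opposite K is at (-42.50, 51.90). Tangency of A1 to MV means the radius LV is perpendicular to MV and the tangent condition forces LT to be normal to TW, with radius 5.4, so the center L sits 5.4 in from both sides at L = (-37.10, 46.50). Then |KL| = |L − K| = 59.49.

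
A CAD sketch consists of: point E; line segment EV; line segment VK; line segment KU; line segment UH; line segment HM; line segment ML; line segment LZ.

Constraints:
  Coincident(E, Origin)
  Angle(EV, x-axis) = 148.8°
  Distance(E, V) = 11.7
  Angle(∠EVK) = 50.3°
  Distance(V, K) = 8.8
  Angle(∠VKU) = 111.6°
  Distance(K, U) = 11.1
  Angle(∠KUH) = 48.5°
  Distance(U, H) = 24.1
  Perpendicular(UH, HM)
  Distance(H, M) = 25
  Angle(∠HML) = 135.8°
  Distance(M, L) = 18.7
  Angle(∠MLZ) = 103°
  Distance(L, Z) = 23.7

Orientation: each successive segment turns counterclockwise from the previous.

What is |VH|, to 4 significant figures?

10.00

∠VKU = 111.6° gives KU at -13.10° from the x-axis; with |KU| = 11.1, U = (2.104, -5.158). ∠KUH = 48.5° gives UH at 118.4° from the x-axis; with |UH| = 24.1, H = (-9.358, 16.04). Then |VH| = |H − V| = 10.00.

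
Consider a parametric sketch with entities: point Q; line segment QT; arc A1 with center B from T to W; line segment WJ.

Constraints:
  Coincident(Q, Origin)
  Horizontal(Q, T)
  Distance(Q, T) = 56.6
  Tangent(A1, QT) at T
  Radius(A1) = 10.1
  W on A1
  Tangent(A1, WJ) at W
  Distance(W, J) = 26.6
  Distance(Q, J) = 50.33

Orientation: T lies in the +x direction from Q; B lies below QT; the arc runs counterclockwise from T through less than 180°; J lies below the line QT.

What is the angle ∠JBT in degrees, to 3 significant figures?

141°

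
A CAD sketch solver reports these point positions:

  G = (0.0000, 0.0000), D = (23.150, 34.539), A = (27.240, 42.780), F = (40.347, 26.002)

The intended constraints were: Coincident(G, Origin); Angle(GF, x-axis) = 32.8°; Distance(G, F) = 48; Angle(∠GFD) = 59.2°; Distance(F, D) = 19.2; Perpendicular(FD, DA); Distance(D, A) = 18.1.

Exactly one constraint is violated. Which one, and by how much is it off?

Distance(D, A) = 18.1 — off by 8.90.

G = (0.00, 0.00) ✓; GF at 32.80° ✓; |GF| = 48.00 ✓; ∠GFD = 59.20° ✓; |FD| = 19.20 ✓; ∠(FD, DA) = 89.99° ✓; |DA| = 9.200 ✗.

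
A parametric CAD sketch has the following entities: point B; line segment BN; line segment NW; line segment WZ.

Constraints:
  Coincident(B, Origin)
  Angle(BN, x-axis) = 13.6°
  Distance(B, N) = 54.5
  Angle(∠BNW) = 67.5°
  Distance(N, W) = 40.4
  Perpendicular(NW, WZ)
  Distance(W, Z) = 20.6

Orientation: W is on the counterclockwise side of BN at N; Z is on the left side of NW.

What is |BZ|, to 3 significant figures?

35.6

B is at the origin; BN runs at 13.6° with length 54.5, so N = 54.5·(cos 13.6°, sin 13.6°) = (53.0, 12.8). ∠BNW = 67.5°, so NW runs at 13.6° + (180° − 67.5°) = 126° from the x-axis; with |NW| = 40.4, W = N + 40.4·(cos 126°, sin 126°) = (29.2, 45.5). NW is perpendicular to WZ; with |WZ| = 20.6 on the left of NW, Z = W + 20.6·(-0.808, -0.589) = (12.5, 33.3). Then |BZ| = |Z − B| = 35.6.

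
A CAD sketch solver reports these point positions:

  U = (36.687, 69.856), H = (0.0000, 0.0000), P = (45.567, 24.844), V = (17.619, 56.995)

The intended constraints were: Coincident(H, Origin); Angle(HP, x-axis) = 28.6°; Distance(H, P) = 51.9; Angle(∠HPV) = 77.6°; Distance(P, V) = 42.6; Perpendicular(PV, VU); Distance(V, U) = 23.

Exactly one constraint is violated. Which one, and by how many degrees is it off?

Perpendicular(PV, VU) — off by 7.00°.

H = (0.00, 0.00) ✓; HP at 28.60° ✓; |HP| = 51.90 ✓; ∠HPV = 77.60° ✓; |PV| = 42.60 ✓; ∠(PV, VU) = 97.00° ✗; |VU| = 23.00 ✓.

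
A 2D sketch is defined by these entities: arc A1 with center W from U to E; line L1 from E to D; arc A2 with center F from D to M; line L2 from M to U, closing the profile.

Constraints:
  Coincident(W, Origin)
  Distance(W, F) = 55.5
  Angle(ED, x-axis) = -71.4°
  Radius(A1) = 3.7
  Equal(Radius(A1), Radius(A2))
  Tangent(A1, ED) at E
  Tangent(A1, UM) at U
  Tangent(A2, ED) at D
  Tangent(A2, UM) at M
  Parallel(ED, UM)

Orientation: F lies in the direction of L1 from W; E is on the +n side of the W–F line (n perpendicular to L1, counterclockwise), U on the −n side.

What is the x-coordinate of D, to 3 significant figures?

21.2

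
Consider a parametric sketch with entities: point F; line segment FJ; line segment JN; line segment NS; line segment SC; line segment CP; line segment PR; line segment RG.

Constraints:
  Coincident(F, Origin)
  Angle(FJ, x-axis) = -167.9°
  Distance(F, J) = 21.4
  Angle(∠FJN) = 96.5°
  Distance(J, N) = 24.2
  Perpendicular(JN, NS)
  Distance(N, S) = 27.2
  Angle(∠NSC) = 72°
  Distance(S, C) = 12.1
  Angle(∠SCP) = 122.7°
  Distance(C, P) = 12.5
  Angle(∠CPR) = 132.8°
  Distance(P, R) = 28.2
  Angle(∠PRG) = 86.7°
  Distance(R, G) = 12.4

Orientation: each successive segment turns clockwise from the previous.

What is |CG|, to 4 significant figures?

36.12

F is at the origin; FJ runs at -167.9° with length 21.4, so J = (-20.92, -4.486). ∠FJN = 96.5° gives JN at 108.6° from the x-axis; with |JN| = 24.2, N = (-28.64, 18.45). JN ⟂ NS, so NS runs at 18.60°; with |NS| = 27.2, S = (-2.864, 27.13). ∠NSC = 72.0° gives SC at -89.40° from the x-axis; with |SC| = 12.1, C = (-2.737, 15.03). ∠SCP = 122.7° gives CP at -146.7° from the x-axis; with |CP| = 12.5, P = (-13.18, 8.164). ∠CPR = 132.8° gives PR at 166.1° from the x-axis; with |PR| = 28.2, R = (-40.56, 14.94). ∠PRG = 86.7° gives RG at 72.80° from the x-axis; with |RG| = 12.4, G = (-36.89, 26.78). Then |CG| = |G − C| = 36.12.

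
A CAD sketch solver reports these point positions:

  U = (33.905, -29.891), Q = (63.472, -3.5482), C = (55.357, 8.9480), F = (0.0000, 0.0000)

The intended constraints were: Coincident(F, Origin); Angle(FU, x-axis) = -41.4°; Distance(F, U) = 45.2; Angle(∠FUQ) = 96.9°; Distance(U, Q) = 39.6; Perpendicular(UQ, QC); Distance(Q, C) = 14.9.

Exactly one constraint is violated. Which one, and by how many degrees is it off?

Perpendicular(UQ, QC) — off by 8.70°.

F = (0.00, 0.00) ✓; FU at -41.40° ✓; |FU| = 45.20 ✓; ∠FUQ = 96.90° ✓; |UQ| = 39.60 ✓; ∠(UQ, QC) = 81.30° ✗; |QC| = 14.90 ✓.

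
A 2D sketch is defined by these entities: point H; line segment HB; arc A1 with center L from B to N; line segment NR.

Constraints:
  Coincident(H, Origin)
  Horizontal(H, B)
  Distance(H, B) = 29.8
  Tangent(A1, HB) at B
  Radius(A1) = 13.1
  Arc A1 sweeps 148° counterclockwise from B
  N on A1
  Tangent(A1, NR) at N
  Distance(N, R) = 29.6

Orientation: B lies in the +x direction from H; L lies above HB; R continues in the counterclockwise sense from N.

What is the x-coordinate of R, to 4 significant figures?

11.64

H is at the origin; HB is horizontal with |HB| = 29.8 and B on the +x side, so B = (29.80, 0.000). A1 meets HB tangentially, so LB is at right angles to HB, so L = B + (0, 13.1) = (29.80, 13.10). On A1, B sits at bearing -90° from L; a 148° counterclockwise sweep puts N at bearing 58°, so N = L + 13.1·(cos 58°, sin 58°) = (36.74, 24.21). Since A1 is tangent to NR there, LN ⟂ NR, so NR runs along (−sin 58°, cos 58°); with |NR| = 29.6, R = (11.64, 39.90). So R.x = 11.64.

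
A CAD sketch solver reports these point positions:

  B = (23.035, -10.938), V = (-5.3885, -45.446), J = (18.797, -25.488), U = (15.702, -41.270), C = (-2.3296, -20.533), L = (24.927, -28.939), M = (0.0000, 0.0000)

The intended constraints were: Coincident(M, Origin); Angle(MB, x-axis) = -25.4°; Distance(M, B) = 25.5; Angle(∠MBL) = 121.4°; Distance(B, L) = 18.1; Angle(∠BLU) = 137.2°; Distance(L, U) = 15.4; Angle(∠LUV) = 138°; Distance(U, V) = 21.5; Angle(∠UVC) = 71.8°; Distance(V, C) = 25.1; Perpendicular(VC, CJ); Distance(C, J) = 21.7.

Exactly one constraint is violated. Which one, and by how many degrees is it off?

Perpendicular(VC, CJ) — off by 6.20°.

M = (0.00, 0.00) ✓; MB at -25.40° ✓; |MB| = 25.50 ✓; ∠MBL = 121.4° ✓; |BL| = 18.10 ✓; ∠BLU = 137.2° ✓; |LU| = 15.40 ✓; ∠LUV = 138.0° ✓; |UV| = 21.50 ✓; ∠UVC = 71.80° ✓; |VC| = 25.10 ✓; ∠(VC, CJ) = 96.20° ✗; |CJ| = 21.70 ✓.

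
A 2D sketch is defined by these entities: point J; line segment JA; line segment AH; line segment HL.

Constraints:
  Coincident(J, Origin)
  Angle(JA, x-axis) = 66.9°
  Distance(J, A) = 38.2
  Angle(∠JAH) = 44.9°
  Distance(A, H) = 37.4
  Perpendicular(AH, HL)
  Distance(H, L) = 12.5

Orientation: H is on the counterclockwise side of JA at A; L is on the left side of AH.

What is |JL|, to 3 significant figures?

17.8

J is at the origin; JA runs at 66.9° with length 38.2, so A = 38.2·(cos 66.9°, sin 66.9°) = (15.0, 35.1). ∠JAH = 44.9°, so AH runs at 66.9° + (180° − 44.9°) = 202° from the x-axis; with |AH| = 37.4, H = A + 37.4·(cos 202°, sin 202°) = (-19.7, 21.1). The perpendicularity gives HL at right angles to AH; with |HL| = 12.5 on the left of AH, L = H + 12.5·(0.375, -0.927) = (-15.0, 9.54). Then |JL| = |L − J| = 17.8.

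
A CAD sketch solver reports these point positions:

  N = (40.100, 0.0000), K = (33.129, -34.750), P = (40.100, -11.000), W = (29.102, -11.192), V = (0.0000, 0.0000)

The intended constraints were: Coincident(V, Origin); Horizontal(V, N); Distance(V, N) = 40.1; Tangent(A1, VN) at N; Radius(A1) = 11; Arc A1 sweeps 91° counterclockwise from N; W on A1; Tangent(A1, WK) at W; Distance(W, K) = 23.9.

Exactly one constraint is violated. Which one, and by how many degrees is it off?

Tangent(A1, WK) at W — off by 8.70°.

V = (0.00, 0.00) ✓; V.y = 0.00, N.y = 0.00 ✓; |VN| = 40.10 ✓; ∠(PN, NV) = 90.00° ✓; |PN| = 11.00 ✓; bearing(P→W) − bearing(P→N) = 91.00° ✓; |PW| = 11.00 ✓; ∠(PW, WK) = 81.30° ✗; |WK| = 23.90 ✓.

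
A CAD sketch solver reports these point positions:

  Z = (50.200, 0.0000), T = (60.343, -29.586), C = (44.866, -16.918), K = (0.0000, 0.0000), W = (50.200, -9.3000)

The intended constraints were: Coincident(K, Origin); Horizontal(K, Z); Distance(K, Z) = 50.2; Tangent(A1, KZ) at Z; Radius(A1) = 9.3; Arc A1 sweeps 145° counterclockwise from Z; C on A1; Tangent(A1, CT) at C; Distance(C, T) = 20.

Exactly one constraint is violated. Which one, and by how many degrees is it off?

Tangent(A1, CT) at C — off by 4.30°.

K = (0.00, 0.00) ✓; K.y = 0.00, Z.y = 0.00 ✓; |KZ| = 50.20 ✓; ∠(WZ, ZK) = 90.00° ✓; |WZ| = 9.300 ✓; bearing(W→C) − bearing(W→Z) = 145.0° ✓; |WC| = 9.300 ✓; ∠(WC, CT) = 94.30° ✗; |CT| = 20.00 ✓.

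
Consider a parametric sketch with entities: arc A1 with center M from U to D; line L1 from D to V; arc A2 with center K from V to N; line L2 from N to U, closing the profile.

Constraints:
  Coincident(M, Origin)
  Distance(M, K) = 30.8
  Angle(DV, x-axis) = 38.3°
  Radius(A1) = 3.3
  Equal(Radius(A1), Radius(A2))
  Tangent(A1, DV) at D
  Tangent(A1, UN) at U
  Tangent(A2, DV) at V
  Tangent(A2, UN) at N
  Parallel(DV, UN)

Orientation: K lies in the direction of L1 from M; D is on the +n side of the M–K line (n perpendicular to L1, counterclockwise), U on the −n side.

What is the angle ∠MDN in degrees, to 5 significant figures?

77.905°

The slot axis is L1's direction at 38.3°, so u = (cos 38.3°, sin 38.3°) = (0.78478, 0.61978) and n = (−sin 38.3°, cos 38.3°) = (-0.61978, 0.78478). M is at the origin and K lies 30.8 along u from M, so K = 30.8·u = (24.171, 19.089). Tangency of A1 to both parallel lines with radius 3.3 puts D and U at M ± 3.3·n: D = (-2.0453, 2.5898), U = (2.0453, -2.5898). Equal radii place V and N the same way about K: V = K + 3.3·n = (22.126, 21.679), N = K − 3.3·n = (26.216, 16.499). Then cos ∠MDN = DM·DN / (|DM||DN|), giving 77.905°.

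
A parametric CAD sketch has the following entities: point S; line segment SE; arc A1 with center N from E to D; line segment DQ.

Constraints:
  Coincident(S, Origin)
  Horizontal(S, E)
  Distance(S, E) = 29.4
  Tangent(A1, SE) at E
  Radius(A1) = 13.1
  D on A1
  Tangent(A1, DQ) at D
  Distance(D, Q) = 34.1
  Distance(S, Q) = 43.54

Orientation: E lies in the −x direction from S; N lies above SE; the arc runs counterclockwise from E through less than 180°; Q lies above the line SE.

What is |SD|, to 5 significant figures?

19.379

Checks: |SE| = 29.40 ✓; |ND| = 13.10 ✓; ∠(ND, DQ) = 90.00° ✓; |DQ| = 34.10 ✓; |SQ| = 43.54 ✓.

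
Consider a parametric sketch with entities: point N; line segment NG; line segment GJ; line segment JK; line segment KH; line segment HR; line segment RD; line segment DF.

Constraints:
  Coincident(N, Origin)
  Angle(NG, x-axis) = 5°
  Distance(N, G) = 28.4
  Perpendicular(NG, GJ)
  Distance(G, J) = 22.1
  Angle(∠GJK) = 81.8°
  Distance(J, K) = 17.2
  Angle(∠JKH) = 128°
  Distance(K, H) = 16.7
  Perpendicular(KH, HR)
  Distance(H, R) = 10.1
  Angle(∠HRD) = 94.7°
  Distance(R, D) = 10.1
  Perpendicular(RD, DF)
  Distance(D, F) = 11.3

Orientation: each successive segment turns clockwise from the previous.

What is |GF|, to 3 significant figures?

25.0

N is at the origin; NG runs at 5.0° with length 28.4, so G = (28.3, 2.48). NG is perpendicular to GJ, so GJ runs at -85.0°; with |GJ| = 22.1, J = (30.2, -19.5). ∠GJK = 81.8° gives JK at 177° from the x-axis; with |JK| = 17.2, K = (13.0, -18.6). ∠JKH = 128.0° gives KH at 125° from the x-axis; with |KH| = 16.7, H = (3.51, -4.87). The perpendicularity gives HR at right angles to KH, so HR runs at 34.8°; with |HR| = 10.1, R = (11.8, 0.897). ∠HRD = 94.7° gives RD at -50.5° from the x-axis; with |RD| = 10.1, D = (18.2, -6.90). The perpendicularity gives DF at right angles to RD, so DF runs at -140°; with |DF| = 11.3, F = (9.51, -14.1). Then |GF| = |F − G| = 25.0.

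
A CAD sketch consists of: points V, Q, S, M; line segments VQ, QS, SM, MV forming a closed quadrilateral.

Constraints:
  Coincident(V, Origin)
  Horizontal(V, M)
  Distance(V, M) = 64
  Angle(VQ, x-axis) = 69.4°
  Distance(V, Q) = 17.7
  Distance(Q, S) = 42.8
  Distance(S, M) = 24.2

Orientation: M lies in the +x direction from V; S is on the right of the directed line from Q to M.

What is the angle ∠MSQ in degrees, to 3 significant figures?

125°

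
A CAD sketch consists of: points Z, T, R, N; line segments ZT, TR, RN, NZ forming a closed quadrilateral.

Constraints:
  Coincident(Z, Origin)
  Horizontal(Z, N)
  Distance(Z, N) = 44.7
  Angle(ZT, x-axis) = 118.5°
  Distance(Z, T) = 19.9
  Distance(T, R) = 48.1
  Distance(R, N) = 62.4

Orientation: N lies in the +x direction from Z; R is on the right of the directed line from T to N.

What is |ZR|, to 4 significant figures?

32.10

Checks: |TR| = 48.10 ✓; |RN| = 62.40 ✓.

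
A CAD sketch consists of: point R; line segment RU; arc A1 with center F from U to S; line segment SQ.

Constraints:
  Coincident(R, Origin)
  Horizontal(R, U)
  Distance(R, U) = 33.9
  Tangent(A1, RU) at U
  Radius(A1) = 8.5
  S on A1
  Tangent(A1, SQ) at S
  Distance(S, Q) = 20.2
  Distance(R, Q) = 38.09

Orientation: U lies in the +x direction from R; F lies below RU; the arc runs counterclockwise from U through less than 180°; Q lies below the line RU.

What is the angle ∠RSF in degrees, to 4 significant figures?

162.4°

Checks: |FS| = 8.500 ✓; ∠(FS, SQ) = 90.00° ✓; |SQ| = 20.20 ✓; |RQ| = 38.09 ✓.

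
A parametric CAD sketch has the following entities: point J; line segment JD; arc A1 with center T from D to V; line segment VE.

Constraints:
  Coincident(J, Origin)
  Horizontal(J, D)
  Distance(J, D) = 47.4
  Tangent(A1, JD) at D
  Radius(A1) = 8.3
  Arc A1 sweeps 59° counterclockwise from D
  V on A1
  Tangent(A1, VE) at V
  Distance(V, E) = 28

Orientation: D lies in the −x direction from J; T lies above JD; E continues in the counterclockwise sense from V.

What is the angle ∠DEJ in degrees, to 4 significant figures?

80.24°

J is at the origin; J and D share the same y with |JD| = 47.4 and D on the −x side, so D = (-47.40, 0.000). The tangent condition forces TD to be normal to JD, so T = D + (0, 8.3) = (-47.40, 8.300). On A1, D sits at bearing -90° from T; a 59° counterclockwise sweep puts V at bearing -31°, so V = T + 8.3·(cos -31°, sin -31°) = (-40.29, 4.025). Tangency of A1 to VE means the radius TV is perpendicular to VE, so VE runs along (−sin -31°, cos -31°); with |VE| = 28.0, E = (-25.86, 28.03). Then cos ∠DEJ = ED·EJ / (|ED||EJ|), giving 80.24°.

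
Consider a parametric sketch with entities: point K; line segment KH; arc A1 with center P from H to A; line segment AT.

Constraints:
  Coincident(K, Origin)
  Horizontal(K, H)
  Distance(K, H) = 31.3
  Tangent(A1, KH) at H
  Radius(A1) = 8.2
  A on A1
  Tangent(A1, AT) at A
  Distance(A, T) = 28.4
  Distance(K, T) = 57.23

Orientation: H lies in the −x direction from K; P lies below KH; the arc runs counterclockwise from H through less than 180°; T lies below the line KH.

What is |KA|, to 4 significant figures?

39.73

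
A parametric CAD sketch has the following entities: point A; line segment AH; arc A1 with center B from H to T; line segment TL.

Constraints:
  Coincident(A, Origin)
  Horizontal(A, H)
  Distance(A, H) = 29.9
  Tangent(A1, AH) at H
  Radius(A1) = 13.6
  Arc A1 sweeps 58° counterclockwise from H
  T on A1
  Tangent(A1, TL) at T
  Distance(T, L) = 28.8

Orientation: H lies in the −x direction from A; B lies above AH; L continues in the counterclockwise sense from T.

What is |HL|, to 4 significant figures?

40.84

A is at the origin; AH is horizontal with |AH| = 29.9 and H on the −x side, so H = (-29.90, 0.000). A1 meets AH tangentially, so BH is at right angles to AH, so B = H + (0, 13.6) = (-29.90, 13.60). On A1, H sits at bearing -90° from B; a 58° counterclockwise sweep puts T at bearing -32°, so T = B + 13.6·(cos -32°, sin -32°) = (-18.37, 6.393). Tangency of A1 to TL means the radius BT is perpendicular to TL, so TL runs along (−sin -32°, cos -32°); with |TL| = 28.8, L = (-3.105, 30.82). Then |HL| = |L − H| = 40.84.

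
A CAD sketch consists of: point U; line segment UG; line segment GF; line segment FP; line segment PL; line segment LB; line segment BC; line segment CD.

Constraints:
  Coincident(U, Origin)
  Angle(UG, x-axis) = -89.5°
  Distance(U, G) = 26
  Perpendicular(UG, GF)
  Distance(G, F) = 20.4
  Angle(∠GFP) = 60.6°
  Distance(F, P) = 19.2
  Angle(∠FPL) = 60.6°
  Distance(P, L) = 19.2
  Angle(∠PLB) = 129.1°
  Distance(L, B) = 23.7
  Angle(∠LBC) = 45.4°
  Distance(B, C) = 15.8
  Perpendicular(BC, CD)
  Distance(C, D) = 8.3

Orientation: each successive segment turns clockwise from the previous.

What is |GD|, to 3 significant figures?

9.37

U is at the origin; UG runs at -89.5° with length 26.0, so G = (0.227, -26.0). UG ⟂ GF, so GF runs at -180°; with |GF| = 20.4, F = (-20.2, -26.2). ∠GFP = 60.6° gives FP at 61.1° from the x-axis; with |FP| = 19.2, P = (-10.9, -9.37). ∠FPL = 60.6° gives PL at -58.3° from the x-axis; with |PL| = 19.2, L = (-0.804, -25.7). ∠PLB = 129.1° gives LB at -109° from the x-axis; with |LB| = 23.7, B = (-8.60, -48.1). ∠LBC = 45.4° gives BC at 116° from the x-axis; with |BC| = 15.8, C = (-15.6, -33.9). BC ⟂ CD, so CD runs at 26.2°; with |CD| = 8.3, D = (-8.13, -30.2). Then |GD| = |D − G| = 9.37.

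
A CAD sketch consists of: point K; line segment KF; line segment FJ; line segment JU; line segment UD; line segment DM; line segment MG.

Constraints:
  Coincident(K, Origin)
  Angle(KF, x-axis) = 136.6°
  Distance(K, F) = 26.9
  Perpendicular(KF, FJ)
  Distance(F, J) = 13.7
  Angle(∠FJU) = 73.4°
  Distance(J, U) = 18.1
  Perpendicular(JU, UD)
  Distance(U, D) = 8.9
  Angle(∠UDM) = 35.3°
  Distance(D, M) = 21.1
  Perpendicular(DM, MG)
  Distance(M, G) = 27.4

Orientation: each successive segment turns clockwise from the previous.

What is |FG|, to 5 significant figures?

44.533

K is at the origin; KF runs at 136.6° with length 26.9, so F = (-19.545, 18.483). The perpendicularity gives FJ at right angles to KF, so FJ runs at 46.600°; with |FJ| = 13.7, J = (-10.132, 28.437). ∠FJU = 73.4° gives JU at -60.000° from the x-axis; with |JU| = 18.1, U = (-1.0818, 12.762). JU ⟂ UD, so UD runs at -150.00°; with |UD| = 8.9, D = (-8.7894, 8.3117). ∠UDM = 35.3° gives DM at 65.300° from the x-axis; with |DM| = 21.1, M = (0.027609, 27.481). The perpendicularity gives MG at right angles to DM, so MG runs at -24.700°; with |MG| = 27.4, G = (24.921, 16.032). Then |FG| = |G − F| = 44.533.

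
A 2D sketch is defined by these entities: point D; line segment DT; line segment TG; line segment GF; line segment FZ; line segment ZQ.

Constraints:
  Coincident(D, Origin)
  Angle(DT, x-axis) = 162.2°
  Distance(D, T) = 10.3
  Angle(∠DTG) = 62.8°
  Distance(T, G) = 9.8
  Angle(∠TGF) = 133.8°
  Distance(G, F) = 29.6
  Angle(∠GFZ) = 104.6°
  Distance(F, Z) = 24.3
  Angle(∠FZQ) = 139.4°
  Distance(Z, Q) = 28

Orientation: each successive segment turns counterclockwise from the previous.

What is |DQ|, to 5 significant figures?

43.700

D is at the origin; DT runs at 162.2° with length 10.3, so T = (-9.8069, 3.1487). ∠DTG = 62.8° gives TG at -80.600° from the x-axis; with |TG| = 9.8, G = (-8.2063, -6.5197). ∠TGF = 133.8° gives GF at -34.400° from the x-axis; with |GF| = 29.6, F = (16.217, -23.243). ∠GFZ = 104.6° gives FZ at 41.000° from the x-axis; with |FZ| = 24.3, Z = (34.556, -7.3005). ∠FZQ = 139.4° gives ZQ at 81.600° from the x-axis; with |ZQ| = 28.0, Q = (38.647, 20.399). Then |DQ| = |Q − D| = 43.700.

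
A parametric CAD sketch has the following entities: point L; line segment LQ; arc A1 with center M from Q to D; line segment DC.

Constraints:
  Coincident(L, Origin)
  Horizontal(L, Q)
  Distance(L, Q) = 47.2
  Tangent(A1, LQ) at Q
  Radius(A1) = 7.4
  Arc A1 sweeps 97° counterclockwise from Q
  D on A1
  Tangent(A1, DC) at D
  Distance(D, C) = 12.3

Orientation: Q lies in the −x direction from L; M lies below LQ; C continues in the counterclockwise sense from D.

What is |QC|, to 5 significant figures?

21.327

L is at the origin; LQ is horizontal with |LQ| = 47.2 and Q on the −x side, so Q = (-47.200, 0.0000). Since A1 is tangent to LQ there, MQ ⟂ LQ, so M = Q + (0, -7.4) = (-47.200, -7.4000). On A1, Q sits at bearing 90° from M; a 97° counterclockwise sweep puts D at bearing 187°, so D = M + 7.4·(cos 187°, sin 187°) = (-54.545, -8.3018). A1 meets DC tangentially, so MD is at right angles to DC, so DC runs along (−sin 187°, cos 187°); with |DC| = 12.3, C = (-53.046, -20.510). Then |QC| = |C − Q| = 21.327.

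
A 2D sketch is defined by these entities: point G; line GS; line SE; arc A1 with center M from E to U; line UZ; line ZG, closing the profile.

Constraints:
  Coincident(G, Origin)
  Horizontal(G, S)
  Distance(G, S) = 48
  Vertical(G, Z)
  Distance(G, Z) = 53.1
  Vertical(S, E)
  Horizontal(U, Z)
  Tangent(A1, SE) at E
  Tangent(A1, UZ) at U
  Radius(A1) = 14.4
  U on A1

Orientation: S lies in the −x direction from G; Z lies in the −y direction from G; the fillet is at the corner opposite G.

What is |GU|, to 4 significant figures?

62.84

G is at the origin; G and S share the same y with |GS| = 48.0 and S on the −x side, so S = (-48.00, 0.000). GZ is vertical with |GZ| = 53.1 and Z on the −y side, so Z = (0.000, -53.10). The virtual corner opposite G is at (-48.00, -53.10). The tangent condition forces ME to be normal to SE and the tangent condition forces MU to be normal to UZ, with radius 14.4, so the center M sits 14.4 in from both sides at M = (-33.60, -38.70). That places the tangent points at E = (-48.00, -38.70) on SE and U = (-33.60, -53.10) on UZ. Then |GU| = |U − G| = 62.84.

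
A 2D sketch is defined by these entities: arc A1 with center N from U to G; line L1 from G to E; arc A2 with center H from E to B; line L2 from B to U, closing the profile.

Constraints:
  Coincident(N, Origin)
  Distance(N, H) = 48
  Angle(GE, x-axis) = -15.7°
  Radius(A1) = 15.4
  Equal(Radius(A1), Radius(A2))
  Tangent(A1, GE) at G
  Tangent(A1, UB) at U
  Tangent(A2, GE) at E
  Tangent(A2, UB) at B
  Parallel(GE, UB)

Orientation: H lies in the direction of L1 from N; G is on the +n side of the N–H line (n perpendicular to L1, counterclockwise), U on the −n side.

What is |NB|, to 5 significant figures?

50.410

Tangency of A1 to both parallel lines with radius 15.4 puts G and U at N ± 15.4·n: G = (4.1672, 14.825), U = (-4.1672, -14.825). Equal radii place E and B the same way about H: E = H + 15.4·n = (50.376, 1.8366), B = H − 15.4·n = (42.042, -27.814). Then |NB| = |B − N| = 50.410.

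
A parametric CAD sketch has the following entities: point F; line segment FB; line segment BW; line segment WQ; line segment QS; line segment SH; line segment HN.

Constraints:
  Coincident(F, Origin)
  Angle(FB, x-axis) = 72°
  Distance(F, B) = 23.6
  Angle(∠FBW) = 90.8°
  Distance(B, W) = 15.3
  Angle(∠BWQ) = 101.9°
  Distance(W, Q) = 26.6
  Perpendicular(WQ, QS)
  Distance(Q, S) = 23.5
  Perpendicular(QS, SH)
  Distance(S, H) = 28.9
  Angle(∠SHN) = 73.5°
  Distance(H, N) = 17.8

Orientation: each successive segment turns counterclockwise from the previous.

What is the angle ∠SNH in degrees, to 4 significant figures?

70.91°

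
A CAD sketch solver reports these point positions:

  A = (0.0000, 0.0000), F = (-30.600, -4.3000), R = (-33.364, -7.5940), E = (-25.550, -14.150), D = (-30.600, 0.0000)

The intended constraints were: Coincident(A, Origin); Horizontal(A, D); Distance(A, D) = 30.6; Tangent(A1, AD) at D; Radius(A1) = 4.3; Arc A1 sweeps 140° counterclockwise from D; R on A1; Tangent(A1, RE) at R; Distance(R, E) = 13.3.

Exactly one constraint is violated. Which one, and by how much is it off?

Distance(R, E) = 13.3 — off by 3.10.

A = (0.00, 0.00) ✓; A.y = 0.00, D.y = 0.00 ✓; |AD| = 30.60 ✓; ∠(FD, DA) = 90.00° ✓; |FD| = 4.300 ✓; bearing(F→R) − bearing(F→D) = 140.0° ✓; |FR| = 4.300 ✓; ∠(FR, RE) = 90.00° ✓; |RE| = 10.20 ✗.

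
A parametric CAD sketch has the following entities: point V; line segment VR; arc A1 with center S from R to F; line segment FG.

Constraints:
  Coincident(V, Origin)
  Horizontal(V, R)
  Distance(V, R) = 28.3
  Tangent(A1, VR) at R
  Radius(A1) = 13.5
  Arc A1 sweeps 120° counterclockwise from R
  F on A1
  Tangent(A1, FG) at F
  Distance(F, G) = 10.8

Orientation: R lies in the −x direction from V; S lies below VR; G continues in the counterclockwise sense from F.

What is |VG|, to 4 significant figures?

45.53

On A1, R sits at bearing 90° from S; a 120° counterclockwise sweep puts F at bearing 210°, so F = S + 13.5·(cos 210°, sin 210°) = (-39.99, -20.25). Tangency of A1 to FG means the radius SF is perpendicular to FG, so FG runs along (−sin 210°, cos 210°); with |FG| = 10.8, G = (-34.59, -29.60). Then |VG| = |G − V| = 45.53.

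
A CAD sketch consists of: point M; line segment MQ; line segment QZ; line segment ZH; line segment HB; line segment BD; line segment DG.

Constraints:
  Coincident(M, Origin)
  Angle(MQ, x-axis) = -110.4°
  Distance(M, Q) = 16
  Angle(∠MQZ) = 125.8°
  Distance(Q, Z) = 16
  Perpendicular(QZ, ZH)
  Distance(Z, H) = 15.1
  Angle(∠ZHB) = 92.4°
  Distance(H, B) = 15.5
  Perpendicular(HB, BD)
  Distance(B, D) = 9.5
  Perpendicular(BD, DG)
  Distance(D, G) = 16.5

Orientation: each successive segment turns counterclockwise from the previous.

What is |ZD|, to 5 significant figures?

17.072

∠ZHB = 92.4° gives HB at 121.40° from the x-axis; with |HB| = 15.5, B = (7.7958, -6.6622). HB ⟂ BD, so BD runs at -148.60°; with |BD| = 9.5, D = (-0.31294, -11.612). Then |ZD| = |D − Z| = 17.072.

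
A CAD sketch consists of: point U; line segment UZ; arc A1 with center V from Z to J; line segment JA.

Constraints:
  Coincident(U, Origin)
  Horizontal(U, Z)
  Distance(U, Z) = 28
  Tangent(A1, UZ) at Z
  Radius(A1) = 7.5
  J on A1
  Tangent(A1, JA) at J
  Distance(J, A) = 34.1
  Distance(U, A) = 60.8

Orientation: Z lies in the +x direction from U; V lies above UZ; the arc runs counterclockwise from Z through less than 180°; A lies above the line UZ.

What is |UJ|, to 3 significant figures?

35.0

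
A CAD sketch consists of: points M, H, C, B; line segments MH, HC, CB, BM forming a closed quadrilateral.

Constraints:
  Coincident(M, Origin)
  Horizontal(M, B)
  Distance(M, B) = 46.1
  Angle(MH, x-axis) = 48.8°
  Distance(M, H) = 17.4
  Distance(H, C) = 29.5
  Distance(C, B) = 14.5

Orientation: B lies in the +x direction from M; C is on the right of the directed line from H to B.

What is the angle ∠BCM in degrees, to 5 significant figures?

140.69°

Checks: M = (0.00, 0.00) ✓; |HC| = 29.50 ✓; |CB| = 14.50 ✓.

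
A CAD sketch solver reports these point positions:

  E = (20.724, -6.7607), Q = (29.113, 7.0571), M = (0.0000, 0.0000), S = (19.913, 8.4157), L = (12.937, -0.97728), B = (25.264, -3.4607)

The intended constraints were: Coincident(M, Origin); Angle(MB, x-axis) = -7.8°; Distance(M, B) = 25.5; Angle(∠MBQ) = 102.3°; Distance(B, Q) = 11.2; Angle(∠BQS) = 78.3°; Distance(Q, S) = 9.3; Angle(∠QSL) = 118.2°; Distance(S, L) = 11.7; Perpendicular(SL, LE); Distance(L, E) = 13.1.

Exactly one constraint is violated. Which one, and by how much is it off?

Distance(L, E) = 13.1 — off by 3.40.

M = (0.00, 0.00) ✓; MB at -7.800° ✓; |MB| = 25.50 ✓; ∠MBQ = 102.3° ✓; |BQ| = 11.20 ✓; ∠BQS = 78.30° ✓; |QS| = 9.300 ✓; ∠QSL = 118.2° ✓; |SL| = 11.70 ✓; ∠(SL, LE) = 90.00° ✓; |LE| = 9.700 ✗.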